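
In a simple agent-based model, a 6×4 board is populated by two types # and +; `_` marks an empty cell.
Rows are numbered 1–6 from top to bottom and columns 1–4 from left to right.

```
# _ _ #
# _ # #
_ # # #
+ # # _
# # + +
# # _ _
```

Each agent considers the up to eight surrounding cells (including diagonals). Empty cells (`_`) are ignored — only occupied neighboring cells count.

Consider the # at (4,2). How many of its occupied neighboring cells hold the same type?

5

Occupied neighbors of (4,2): (3,2)=#, (3,3)=#, (4,1)=+, (4,3)=#, (5,1)=#, (5,2)=#, (5,3)=+.
Same type (#): 5 of 7.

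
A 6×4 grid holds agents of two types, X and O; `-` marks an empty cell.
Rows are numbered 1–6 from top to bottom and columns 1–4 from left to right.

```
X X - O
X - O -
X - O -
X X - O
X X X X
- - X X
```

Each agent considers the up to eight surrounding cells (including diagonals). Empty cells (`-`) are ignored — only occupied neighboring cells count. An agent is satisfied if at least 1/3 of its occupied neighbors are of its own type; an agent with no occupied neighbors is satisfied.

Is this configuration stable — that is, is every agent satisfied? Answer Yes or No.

(1,1)X 2/2 ✓
(1,2)X 2/3 ✓
(1,4)O 1/1 ✓
(2,1)X 3/3 ✓
(2,3)O 2/3 ✓
(3,1)X 3/3 ✓
(3,3)O 2/3 ✓
(4,1)X 4/4 ✓
(4,2)X 5/6 ✓
(4,4)O 1/3 ✓
(5,1)X 3/3 ✓
(5,2)X 5/5 ✓
(5,3)X 5/6 ✓
(5,4)X 3/4 ✓
(6,3)X 4/4 ✓
(6,4)X 3/3 ✓
All meet the threshold, so the configuration is stable.

Yes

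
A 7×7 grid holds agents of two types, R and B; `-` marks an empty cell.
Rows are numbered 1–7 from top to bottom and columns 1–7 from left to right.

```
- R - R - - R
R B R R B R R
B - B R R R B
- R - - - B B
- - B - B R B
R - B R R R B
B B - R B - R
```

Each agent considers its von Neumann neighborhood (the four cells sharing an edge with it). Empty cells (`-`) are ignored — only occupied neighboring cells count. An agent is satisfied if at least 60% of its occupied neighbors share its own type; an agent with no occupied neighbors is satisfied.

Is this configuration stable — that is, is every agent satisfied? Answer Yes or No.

(1,2)R 0/1 unhappy
(1,4)R 1/1 ok
(1,7)R 1/1 ok
(2,1)R 0/2 unhappy
(2,2)B 0/3 unhappy
(2,3)R 1/3 unhappy
(2,4)R 3/4 ok
(2,5)B 0/3 unhappy
(2,6)R 2/3 ok
(2,7)R 2/3 ok
(3,1)B 0/1 unhappy
(3,3)B 0/2 unhappy
(3,4)R 2/3 ok
(3,5)R 2/3 ok
(3,6)R 2/4 unhappy
(3,7)B 1/3 unhappy
(4,2)R 0/0 ok
(4,6)B 1/3 unhappy
(4,7)B 3/3 ok
(5,3)B 1/1 ok
(5,5)B 0/2 unhappy
(5,6)R 1/4 unhappy
(5,7)B 2/3 ok
(6,1)R 0/1 unhappy
(6,3)B 1/2 unhappy
(6,4)R 2/3 ok
(6,5)R 2/4 unhappy
(6,6)R 2/3 ok
(6,7)B 1/3 unhappy
(7,1)B 1/2 unhappy
(7,2)B 1/1 ok
(7,4)R 1/2 unhappy
(7,5)B 0/2 unhappy
(7,7)R 0/1 unhappy
For instance (1,2) has only 0/1 same-type neighbors, below 3/5.

No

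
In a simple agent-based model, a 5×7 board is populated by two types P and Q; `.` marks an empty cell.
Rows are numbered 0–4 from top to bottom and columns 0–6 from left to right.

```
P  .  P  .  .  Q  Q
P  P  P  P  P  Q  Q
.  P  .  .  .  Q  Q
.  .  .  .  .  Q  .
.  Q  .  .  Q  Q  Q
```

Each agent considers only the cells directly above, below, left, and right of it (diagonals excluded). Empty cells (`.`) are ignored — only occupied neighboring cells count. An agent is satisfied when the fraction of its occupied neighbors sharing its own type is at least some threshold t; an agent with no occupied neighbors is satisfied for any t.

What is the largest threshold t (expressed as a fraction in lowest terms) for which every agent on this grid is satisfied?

1/2

(0,0)P 1/1
(0,2)P 1/1
(0,5)Q 2/2
(0,6)Q 2/2
(1,0)P 2/2
(1,1)P 3/3
(1,2)P 3/3
(1,3)P 2/2
(1,4)P 1/2
(1,5)Q 3/4
(1,6)Q 3/3
(2,1)P 1/1
(2,5)Q 3/3
(2,6)Q 2/2
(3,5)Q 2/2
(4,1)Q — no occupied neighbors
(4,4)Q 1/1
(4,5)Q 3/3
(4,6)Q 1/1
The smallest same-type fraction is 1/2 at (1,4), which reduces to 1/2. Any threshold above that leaves this agent unsatisfied.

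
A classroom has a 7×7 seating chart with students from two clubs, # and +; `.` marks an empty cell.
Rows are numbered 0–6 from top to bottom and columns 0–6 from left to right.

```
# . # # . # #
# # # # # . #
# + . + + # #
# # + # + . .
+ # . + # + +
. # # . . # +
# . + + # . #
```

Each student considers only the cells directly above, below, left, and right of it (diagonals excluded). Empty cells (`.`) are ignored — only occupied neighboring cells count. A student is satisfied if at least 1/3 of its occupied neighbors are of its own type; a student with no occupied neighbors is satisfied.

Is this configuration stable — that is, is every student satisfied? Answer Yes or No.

Row 0: (0,0)# 1/1 satisfied · (0,2)# 2/2 satisfied · (0,3)# 2/2 satisfied · (0,5)# 1/1 satisfied · (0,6)# 2/2 satisfied
Row 1: (1,0)# 3/3 satisfied · (1,1)# 2/3 satisfied · (1,2)# 3/3 satisfied · (1,3)# 3/4 satisfied · (1,4)# 1/2 satisfied · (1,6)# 2/2 satisfied
Row 2: (2,0)# 2/3 satisfied · (2,1)+ 0/3 not · (2,3)+ 1/3 satisfied · (2,4)+ 2/4 satisfied · (2,5)# 1/2 satisfied · (2,6)# 2/2 satisfied
Row 3: (3,0)# 2/3 satisfied · (3,1)# 2/4 satisfied · (3,2)+ 0/2 not · (3,3)# 0/4 not · (3,4)+ 1/3 satisfied
Row 4: (4,0)+ 0/2 not · (4,1)# 2/3 satisfied · (4,3)+ 0/2 not · (4,4)# 0/3 not · (4,5)+ 1/3 satisfied · (4,6)+ 2/2 satisfied
Row 5: (5,1)# 2/2 satisfied · (5,2)# 1/2 satisfied · (5,5)# 0/2 not · (5,6)+ 1/3 satisfied
Row 6: (6,0)# 0/0 satisfied · (6,2)+ 1/2 satisfied · (6,3)+ 1/2 satisfied · (6,4)# 0/1 not · (6,6)# 0/1 not
For instance (2,1) has only 0/3 same-type neighbors, below 1/3.

No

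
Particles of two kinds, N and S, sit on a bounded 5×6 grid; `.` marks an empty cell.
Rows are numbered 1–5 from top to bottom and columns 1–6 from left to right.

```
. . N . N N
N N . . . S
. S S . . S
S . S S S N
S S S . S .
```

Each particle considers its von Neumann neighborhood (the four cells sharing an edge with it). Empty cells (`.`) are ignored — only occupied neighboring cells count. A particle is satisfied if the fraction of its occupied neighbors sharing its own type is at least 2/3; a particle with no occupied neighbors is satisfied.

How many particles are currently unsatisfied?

6

Row 1: (1,3)N 0/0 ✓ · (1,5)N 1/1 ✓ · (1,6)N 1/2 ✗
Row 2: (2,1)N 1/1 ✓ · (2,2)N 1/2 ✗ · (2,6)S 1/2 ✗
Row 3: (3,2)S 1/2 ✗ · (3,3)S 2/2 ✓ · (3,6)S 1/2 ✗
Row 4: (4,1)S 1/1 ✓ · (4,3)S 3/3 ✓ · (4,4)S 2/2 ✓ · (4,5)S 2/3 ✓ · (4,6)N 0/2 ✗
Row 5: (5,1)S 2/2 ✓ · (5,2)S 2/2 ✓ · (5,3)S 2/2 ✓ · (5,5)S 1/1 ✓
Unsatisfied: (1,6), (2,2), (2,6), (3,2), (3,6), (4,6) — 6 in total.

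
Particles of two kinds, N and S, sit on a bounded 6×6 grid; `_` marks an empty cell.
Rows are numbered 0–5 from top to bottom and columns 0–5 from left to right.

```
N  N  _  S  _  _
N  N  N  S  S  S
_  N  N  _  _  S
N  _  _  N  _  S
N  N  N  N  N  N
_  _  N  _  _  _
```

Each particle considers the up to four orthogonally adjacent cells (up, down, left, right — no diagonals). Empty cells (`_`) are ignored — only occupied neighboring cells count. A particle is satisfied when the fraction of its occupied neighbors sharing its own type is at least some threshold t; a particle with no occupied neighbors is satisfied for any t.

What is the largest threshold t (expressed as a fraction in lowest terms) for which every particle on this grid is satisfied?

Row 0: (0,0)N 2/2 · (0,1)N 2/2 · (0,3)S 1/1
Row 1: (1,0)N 2/2 · (1,1)N 4/4 · (1,2)N 2/3 · (1,3)S 2/3 · (1,4)S 2/2 · (1,5)S 2/2
Row 2: (2,1)N 2/2 · (2,2)N 2/2 · (2,5)S 2/2
Row 3: (3,0)N 1/1 · (3,3)N 1/1 · (3,5)S 1/2
Row 4: (4,0)N 2/2 · (4,1)N 2/2 · (4,2)N 3/3 · (4,3)N 3/3 · (4,4)N 2/2 · (4,5)N 1/2
Row 5: (5,2)N 1/1
The smallest same-type fraction is 1/2 at (3,5), which reduces to 1/2. Any threshold above that leaves this particle unsatisfied.

1/2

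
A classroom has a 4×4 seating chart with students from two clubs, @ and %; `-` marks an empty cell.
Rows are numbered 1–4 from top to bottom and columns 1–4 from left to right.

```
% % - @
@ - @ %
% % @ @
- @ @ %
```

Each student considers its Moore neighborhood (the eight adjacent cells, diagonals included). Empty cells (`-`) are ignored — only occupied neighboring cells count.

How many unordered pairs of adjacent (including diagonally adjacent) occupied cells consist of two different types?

17

Scan each occupied cell's neighbors to the right and below (and the two forward diagonals) so each pair is counted once.
Row 1: %(1,1)–%(1,2)= %(1,1)–@(2,1)≠ %(1,2)–@(2,3)≠ %(1,2)–@(2,1)≠ @(1,4)–%(2,4)≠ @(1,4)–@(2,3)=  → 4/6 unlike.
Row 2: @(2,1)–%(3,1)≠ @(2,1)–%(3,2)≠ @(2,3)–%(2,4)≠ @(2,3)–@(3,3)= @(2,3)–@(3,4)= @(2,3)–%(3,2)≠ %(2,4)–@(3,4)≠ %(2,4)–@(3,3)≠  → 6/8 unlike.
Row 3: %(3,1)–%(3,2)= %(3,1)–@(4,2)≠ %(3,2)–@(3,3)≠ %(3,2)–@(4,2)≠ %(3,2)–@(4,3)≠ @(3,3)–@(3,4)= @(3,3)–@(4,3)= @(3,3)–%(4,4)≠ @(3,3)–@(4,2)= @(3,4)–%(4,4)≠ @(3,4)–@(4,3)=  → 6/11 unlike.
Row 4: @(4,2)–@(4,3)= @(4,3)–%(4,4)≠  → 1/2 unlike.
Total adjacent occupied pairs: 27; unlike-type pairs: 17.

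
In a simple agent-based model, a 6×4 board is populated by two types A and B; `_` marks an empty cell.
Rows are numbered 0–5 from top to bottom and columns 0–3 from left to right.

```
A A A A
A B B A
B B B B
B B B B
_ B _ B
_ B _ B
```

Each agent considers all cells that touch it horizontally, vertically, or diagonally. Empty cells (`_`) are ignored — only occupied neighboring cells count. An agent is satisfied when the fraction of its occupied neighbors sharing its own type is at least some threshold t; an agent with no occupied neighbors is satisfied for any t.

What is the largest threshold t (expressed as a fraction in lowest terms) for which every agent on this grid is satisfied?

Row 0: (0,0)A 2/3 · (0,1)A 3/5 · (0,2)A 3/5 · (0,3)A 2/3
Row 1: (1,0)A 2/5 · (1,1)B 4/8 · (1,2)B 4/8 · (1,3)A 2/5
Row 2: (2,0)B 4/5 · (2,1)B 7/8 · (2,2)B 7/8 · (2,3)B 4/5
Row 3: (3,0)B 4/4 · (3,1)B 6/6 · (3,2)B 7/7 · (3,3)B 4/4
Row 4: (4,1)B 4/4 · (4,3)B 3/3
Row 5: (5,1)B 1/1 · (5,3)B 1/1
The smallest same-type fraction is 2/5 at (1,0), which reduces to 2/5. Any threshold above that leaves this agent unsatisfied.

2/5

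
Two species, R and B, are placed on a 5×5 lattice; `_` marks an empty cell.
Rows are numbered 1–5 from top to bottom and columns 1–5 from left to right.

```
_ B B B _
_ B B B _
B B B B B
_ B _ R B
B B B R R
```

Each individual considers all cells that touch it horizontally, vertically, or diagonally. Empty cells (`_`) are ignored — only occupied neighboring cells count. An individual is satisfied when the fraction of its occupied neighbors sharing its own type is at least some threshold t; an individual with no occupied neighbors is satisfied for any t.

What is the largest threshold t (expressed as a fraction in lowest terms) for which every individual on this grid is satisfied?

2/7

Row 1: (1,2)B 3/3 · (1,3)B 5/5 · (1,4)B 3/3
Row 2: (2,2)B 6/6 · (2,3)B 8/8 · (2,4)B 6/6
Row 3: (3,1)B 3/3 · (3,2)B 5/5 · (3,3)B 6/7 · (3,4)B 5/6 · (3,5)B 3/4
Row 4: (4,2)B 6/6 · (4,4)R 2/7 · (4,5)B 2/5
Row 5: (5,1)B 2/2 · (5,2)B 3/3 · (5,3)B 2/4 · (5,4)R 2/4 · (5,5)R 2/3
The smallest same-type fraction is 2/7 at (4,4), which reduces to 2/7. Any threshold above that leaves this individual unsatisfied.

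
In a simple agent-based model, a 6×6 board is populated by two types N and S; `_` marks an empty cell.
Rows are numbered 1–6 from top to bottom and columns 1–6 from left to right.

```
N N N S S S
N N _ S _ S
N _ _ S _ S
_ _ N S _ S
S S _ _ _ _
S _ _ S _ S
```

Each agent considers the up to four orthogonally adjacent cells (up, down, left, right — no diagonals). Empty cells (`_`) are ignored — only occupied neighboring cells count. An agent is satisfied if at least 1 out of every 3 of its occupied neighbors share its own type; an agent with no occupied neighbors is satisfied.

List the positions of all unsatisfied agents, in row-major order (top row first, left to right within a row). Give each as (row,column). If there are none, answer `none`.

(4,3)

(1,1)N 2/2 ✓
(1,2)N 3/3 ✓
(1,3)N 1/2 ✓
(1,4)S 2/3 ✓
(1,5)S 2/2 ✓
(1,6)S 2/2 ✓
(2,1)N 3/3 ✓
(2,2)N 2/2 ✓
(2,4)S 2/2 ✓
(2,6)S 2/2 ✓
(3,1)N 1/1 ✓
(3,4)S 2/2 ✓
(3,6)S 2/2 ✓
(4,3)N 0/1 ✗
(4,4)S 1/2 ✓
(4,6)S 1/1 ✓
(5,1)S 2/2 ✓
(5,2)S 1/1 ✓
(6,1)S 1/1 ✓
(6,4)S 0/0 ✓
(6,6)S 0/0 ✓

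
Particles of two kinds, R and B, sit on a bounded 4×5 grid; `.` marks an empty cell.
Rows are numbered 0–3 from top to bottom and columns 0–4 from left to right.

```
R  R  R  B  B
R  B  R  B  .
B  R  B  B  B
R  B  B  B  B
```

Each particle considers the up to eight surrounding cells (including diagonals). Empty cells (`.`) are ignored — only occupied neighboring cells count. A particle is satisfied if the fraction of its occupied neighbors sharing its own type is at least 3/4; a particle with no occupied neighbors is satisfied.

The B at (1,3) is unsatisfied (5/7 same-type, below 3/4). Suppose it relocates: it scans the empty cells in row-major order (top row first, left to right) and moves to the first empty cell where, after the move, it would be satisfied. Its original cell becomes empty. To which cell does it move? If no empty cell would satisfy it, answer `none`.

(1,4)

Vacating (1,3). Empty cells in order:
  (1,4): 4/4 same-type → satisfied — stop here.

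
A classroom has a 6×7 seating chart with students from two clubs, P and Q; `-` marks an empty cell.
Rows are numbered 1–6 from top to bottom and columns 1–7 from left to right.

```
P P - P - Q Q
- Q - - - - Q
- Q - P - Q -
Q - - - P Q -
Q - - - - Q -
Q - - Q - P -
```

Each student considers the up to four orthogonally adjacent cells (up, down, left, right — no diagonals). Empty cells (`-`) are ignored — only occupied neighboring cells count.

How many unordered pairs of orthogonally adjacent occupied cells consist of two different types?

Scan each occupied cell's neighbors to the right and below so each pair is counted once.
From row 1: 1 unlike of 4 pairs (running 1/4).
From row 2: 0 unlike of 1 pairs (running 1/5).
From row 3: 0 unlike of 1 pairs (running 1/6).
From row 4: 1 unlike of 3 pairs (running 2/9).
From row 5: 1 unlike of 2 pairs (running 3/11).
Total adjacent occupied pairs: 11; unlike-type pairs: 3.

3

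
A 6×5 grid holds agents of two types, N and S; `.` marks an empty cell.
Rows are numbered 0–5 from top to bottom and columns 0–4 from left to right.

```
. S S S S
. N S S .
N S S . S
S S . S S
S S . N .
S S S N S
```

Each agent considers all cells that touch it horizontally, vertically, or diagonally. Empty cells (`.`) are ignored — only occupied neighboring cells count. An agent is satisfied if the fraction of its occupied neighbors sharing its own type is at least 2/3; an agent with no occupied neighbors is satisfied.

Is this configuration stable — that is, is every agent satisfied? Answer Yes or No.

Row 0: (0,1)S 2/3 ✓ · (0,2)S 4/5 ✓ · (0,3)S 4/4 ✓ · (0,4)S 2/2 ✓
Row 1: (1,1)N 1/6 ✗ · (1,2)S 6/7 ✓ · (1,3)S 6/6 ✓
Row 2: (2,0)N 1/4 ✗ · (2,1)S 4/6 ✓ · (2,2)S 5/6 ✓ · (2,4)S 3/3 ✓
Row 3: (3,0)S 4/5 ✓ · (3,1)S 5/6 ✓ · (3,3)S 3/4 ✓ · (3,4)S 2/3 ✓
Row 4: (4,0)S 5/5 ✓ · (4,1)S 6/6 ✓ · (4,3)N 1/5 ✗
Row 5: (5,0)S 3/3 ✓ · (5,1)S 4/4 ✓ · (5,2)S 2/4 ✗ · (5,3)N 1/3 ✗ · (5,4)S 0/2 ✗
For instance (1,1) has only 1/6 same-type neighbors, below 2/3.

No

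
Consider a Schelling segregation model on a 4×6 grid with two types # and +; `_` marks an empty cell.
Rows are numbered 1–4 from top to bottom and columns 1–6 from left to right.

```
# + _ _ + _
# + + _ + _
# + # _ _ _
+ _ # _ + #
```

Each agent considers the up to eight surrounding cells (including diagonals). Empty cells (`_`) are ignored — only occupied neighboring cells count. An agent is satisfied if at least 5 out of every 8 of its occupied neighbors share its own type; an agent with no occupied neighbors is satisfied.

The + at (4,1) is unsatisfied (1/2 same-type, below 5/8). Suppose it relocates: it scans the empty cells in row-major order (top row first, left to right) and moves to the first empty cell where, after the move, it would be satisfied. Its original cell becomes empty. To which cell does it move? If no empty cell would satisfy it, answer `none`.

(1,3)

Vacating (4,1). Empty cells in order:
  (1,3): 3/3 same-type → satisfied — stop here.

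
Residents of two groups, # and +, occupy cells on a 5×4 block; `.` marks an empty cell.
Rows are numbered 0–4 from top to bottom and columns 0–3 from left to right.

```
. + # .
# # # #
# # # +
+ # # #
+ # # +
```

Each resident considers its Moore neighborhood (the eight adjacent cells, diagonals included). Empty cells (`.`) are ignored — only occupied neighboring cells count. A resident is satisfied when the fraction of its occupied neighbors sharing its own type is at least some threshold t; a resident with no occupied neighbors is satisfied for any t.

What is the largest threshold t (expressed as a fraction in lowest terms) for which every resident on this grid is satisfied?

0/1

Row 0: (0,1)+ 0/4 · (0,2)# 3/4
Row 1: (1,0)# 3/4 · (1,1)# 6/7 · (1,2)# 5/7 · (1,3)# 3/4
Row 2: (2,0)# 4/5 · (2,1)# 7/8 · (2,2)# 7/8 · (2,3)+ 0/5
Row 3: (3,0)+ 1/5 · (3,1)# 6/8 · (3,2)# 6/8 · (3,3)# 3/5
Row 4: (4,0)+ 1/3 · (4,1)# 3/5 · (4,2)# 4/5 · (4,3)+ 0/3
The smallest same-type fraction is 0/4 at (0,1), which reduces to 0/1. Any threshold above that leaves this resident unsatisfied.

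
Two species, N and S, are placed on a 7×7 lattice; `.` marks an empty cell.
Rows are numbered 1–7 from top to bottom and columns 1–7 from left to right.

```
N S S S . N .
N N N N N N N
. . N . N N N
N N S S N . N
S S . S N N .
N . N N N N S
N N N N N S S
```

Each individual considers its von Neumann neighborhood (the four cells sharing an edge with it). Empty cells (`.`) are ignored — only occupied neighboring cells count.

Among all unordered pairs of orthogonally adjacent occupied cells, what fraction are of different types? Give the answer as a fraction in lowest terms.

Scan each occupied cell's neighbors to the right and below so each pair is counted once.
Row 1: N(1,1)–S(1,2)≠ N(1,1)–N(2,1)= S(1,2)–S(1,3)= S(1,2)–N(2,2)≠ S(1,3)–S(1,4)= S(1,3)–N(2,3)≠ S(1,4)–N(2,4)≠ N(1,6)–N(2,6)=  → 4/8 unlike.
Row 2: N(2,1)–N(2,2)= N(2,2)–N(2,3)= N(2,3)–N(2,4)= N(2,3)–N(3,3)= N(2,4)–N(2,5)= N(2,5)–N(2,6)= N(2,5)–N(3,5)= N(2,6)–N(2,7)= N(2,6)–N(3,6)= N(2,7)–N(3,7)=  → 0/10 unlike.
Row 3: N(3,3)–S(4,3)≠ N(3,5)–N(3,6)= N(3,5)–N(4,5)= N(3,6)–N(3,7)= N(3,7)–N(4,7)=  → 1/5 unlike.
Row 4: N(4,1)–N(4,2)= N(4,1)–S(5,1)≠ N(4,2)–S(4,3)≠ N(4,2)–S(5,2)≠ S(4,3)–S(4,4)= S(4,4)–N(4,5)≠ S(4,4)–S(5,4)= N(4,5)–N(5,5)=  → 4/8 unlike.
Row 5: S(5,1)–S(5,2)= S(5,1)–N(6,1)≠ S(5,4)–N(5,5)≠ S(5,4)–N(6,4)≠ N(5,5)–N(5,6)= N(5,5)–N(6,5)= N(5,6)–N(6,6)=  → 3/7 unlike.
Row 6: N(6,1)–N(7,1)= N(6,3)–N(6,4)= N(6,3)–N(7,3)= N(6,4)–N(6,5)= N(6,4)–N(7,4)= N(6,5)–N(6,6)= N(6,5)–N(7,5)= N(6,6)–S(6,7)≠ N(6,6)–S(7,6)≠ S(6,7)–S(7,7)=  → 2/10 unlike.
Row 7: N(7,1)–N(7,2)= N(7,2)–N(7,3)= N(7,3)–N(7,4)= N(7,4)–N(7,5)= N(7,5)–S(7,6)≠ S(7,6)–S(7,7)=  → 1/6 unlike.
Total adjacent occupied pairs: 54; unlike-type pairs: 15.
15/54 reduces to 5/18.

5/18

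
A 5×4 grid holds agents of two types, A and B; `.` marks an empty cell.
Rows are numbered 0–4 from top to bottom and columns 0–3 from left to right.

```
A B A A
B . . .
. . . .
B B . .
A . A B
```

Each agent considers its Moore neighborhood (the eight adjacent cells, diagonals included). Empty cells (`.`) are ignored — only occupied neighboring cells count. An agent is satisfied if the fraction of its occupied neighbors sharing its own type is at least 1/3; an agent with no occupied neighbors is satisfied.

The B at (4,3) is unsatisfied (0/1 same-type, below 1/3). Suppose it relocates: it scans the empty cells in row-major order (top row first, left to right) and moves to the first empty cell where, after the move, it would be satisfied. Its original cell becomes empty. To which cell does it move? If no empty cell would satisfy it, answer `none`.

Vacating (4,3). Empty cells in order:
  (1,1): 2/4 same-type → satisfied — stop here.

(1,1)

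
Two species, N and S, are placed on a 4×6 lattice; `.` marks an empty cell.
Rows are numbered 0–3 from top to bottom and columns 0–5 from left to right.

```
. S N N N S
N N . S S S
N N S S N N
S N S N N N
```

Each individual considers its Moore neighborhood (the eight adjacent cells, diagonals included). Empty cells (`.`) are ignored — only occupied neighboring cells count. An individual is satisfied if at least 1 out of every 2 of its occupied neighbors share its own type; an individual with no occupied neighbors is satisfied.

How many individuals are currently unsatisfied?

9

(0,1)S 0/3 unhappy
(0,2)N 2/4 ok
(0,3)N 2/4 ok
(0,4)N 1/5 unhappy
(0,5)S 2/3 ok
(1,0)N 3/4 ok
(1,1)N 4/6 ok
(1,3)S 3/7 unhappy
(1,4)S 4/8 ok
(1,5)S 2/5 unhappy
(2,0)N 4/5 ok
(2,1)N 4/7 ok
(2,2)S 3/7 unhappy
(2,3)S 4/7 ok
(2,4)N 4/8 ok
(2,5)N 3/5 ok
(3,0)S 0/3 unhappy
(3,1)N 2/5 unhappy
(3,2)S 2/5 unhappy
(3,3)N 2/5 unhappy
(3,4)N 4/5 ok
(3,5)N 3/3 ok
Unsatisfied: (0,1), (0,4), (1,3), (1,5), (2,2), (3,0), (3,1), (3,2), (3,3) — 9 in total.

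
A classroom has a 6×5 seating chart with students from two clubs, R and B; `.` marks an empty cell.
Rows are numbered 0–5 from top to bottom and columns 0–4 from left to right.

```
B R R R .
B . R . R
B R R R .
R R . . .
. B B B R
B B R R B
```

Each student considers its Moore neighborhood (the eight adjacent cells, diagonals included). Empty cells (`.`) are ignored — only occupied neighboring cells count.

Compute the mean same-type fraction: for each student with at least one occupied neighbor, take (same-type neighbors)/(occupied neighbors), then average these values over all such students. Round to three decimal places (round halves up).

Row 0: (0,0)B 1/2 · (0,1)R 2/4 · (0,2)R 3/3 · (0,3)R 3/3
Row 1: (1,0)B 2/4 · (1,2)R 6/6 · (1,4)R 2/2
Row 2: (2,0)B 1/4 · (2,1)R 4/6 · (2,2)R 4/4 · (2,3)R 3/3
Row 3: (3,0)R 2/4 · (3,1)R 3/6
Row 4: (4,1)B 3/6 · (4,2)B 3/6 · (4,3)B 2/5 · (4,4)R 1/3
Row 5: (5,0)B 2/2 · (5,1)B 3/4 · (5,2)R 1/5 · (5,3)R 2/5 · (5,4)B 1/3
Sum over 22 students: 1/2 + 2/4 + 3/3 + 3/3 + 2/4 + 6/6 + 2/2 + 1/4 + 4/6 + 4/4 + 3/3 + 2/4 + 3/6 + 3/6 + 3/6 + 2/5 + 1/3 + 2/2 + 3/4 + 1/5 + 2/5 + 1/3 = 83/6; mean = 83/6 ÷ 22 = 83/132 = 0.628787… → 0.629.

0.629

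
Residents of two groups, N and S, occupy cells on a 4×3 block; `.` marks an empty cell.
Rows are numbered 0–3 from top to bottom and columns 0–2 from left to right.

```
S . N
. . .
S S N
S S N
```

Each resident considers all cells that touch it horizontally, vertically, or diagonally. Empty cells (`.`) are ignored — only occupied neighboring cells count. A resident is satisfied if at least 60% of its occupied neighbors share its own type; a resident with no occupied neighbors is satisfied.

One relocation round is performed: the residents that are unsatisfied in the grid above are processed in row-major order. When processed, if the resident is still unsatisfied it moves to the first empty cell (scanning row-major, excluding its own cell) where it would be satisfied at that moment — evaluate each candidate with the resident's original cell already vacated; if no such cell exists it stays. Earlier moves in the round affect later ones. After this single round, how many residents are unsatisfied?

1

Initially unsatisfied (in order): (2,2), (3,2).
  (2,2): no empty cell satisfies it; stays.
  (3,2) → (1,2).
Resulting grid:
S . N
. . N
S S N
S S .
Unsatisfied now: (2,2).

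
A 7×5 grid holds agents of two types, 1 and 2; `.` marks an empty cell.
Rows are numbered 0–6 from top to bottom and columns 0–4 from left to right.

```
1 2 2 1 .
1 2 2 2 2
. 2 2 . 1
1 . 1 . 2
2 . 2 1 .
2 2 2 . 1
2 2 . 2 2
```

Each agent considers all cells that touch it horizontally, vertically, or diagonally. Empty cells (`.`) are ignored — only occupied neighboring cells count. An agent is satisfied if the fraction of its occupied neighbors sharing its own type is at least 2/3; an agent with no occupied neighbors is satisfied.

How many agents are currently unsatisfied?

Row 0: (0,0)1 1/3 not · (0,1)2 3/5 not · (0,2)2 4/5 satisfied · (0,3)1 0/4 not
Row 1: (1,0)1 1/4 not · (1,1)2 5/7 satisfied · (1,2)2 6/7 satisfied · (1,3)2 4/6 satisfied · (1,4)2 1/3 not
Row 2: (2,1)2 3/6 not · (2,2)2 4/5 satisfied · (2,4)1 0/3 not
Row 3: (3,0)1 0/2 not · (3,2)1 1/4 not · (3,4)2 0/2 not
Row 4: (4,0)2 2/3 satisfied · (4,2)2 2/4 not · (4,3)1 2/5 not
Row 5: (5,0)2 4/4 satisfied · (5,1)2 6/6 satisfied · (5,2)2 4/5 satisfied · (5,4)1 1/3 not
Row 6: (6,0)2 3/3 satisfied · (6,1)2 4/4 satisfied · (6,3)2 2/3 satisfied · (6,4)2 1/2 not
Unsatisfied: (0,0), (0,1), (0,3), (1,0), (1,4), (2,1), (2,4), (3,0), (3,2), (3,4), (4,2), (4,3), (5,4), (6,4) — 14 in total.

14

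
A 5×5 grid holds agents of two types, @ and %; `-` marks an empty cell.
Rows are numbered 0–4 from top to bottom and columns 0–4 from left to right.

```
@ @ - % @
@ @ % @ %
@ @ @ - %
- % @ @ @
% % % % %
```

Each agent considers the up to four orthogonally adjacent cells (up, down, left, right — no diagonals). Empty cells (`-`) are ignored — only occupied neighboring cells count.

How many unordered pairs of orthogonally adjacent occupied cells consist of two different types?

Scan each occupied cell's neighbors to the right and below so each pair is counted once.
Row 0: @(0,0)–@(0,1)= @(0,0)–@(1,0)= @(0,1)–@(1,1)= %(0,3)–@(0,4)≠ %(0,3)–@(1,3)≠ @(0,4)–%(1,4)≠  → 3/6 unlike.
Row 1: @(1,0)–@(1,1)= @(1,0)–@(2,0)= @(1,1)–%(1,2)≠ @(1,1)–@(2,1)= %(1,2)–@(1,3)≠ %(1,2)–@(2,2)≠ @(1,3)–%(1,4)≠ %(1,4)–%(2,4)=  → 4/8 unlike.
Row 2: @(2,0)–@(2,1)= @(2,1)–@(2,2)= @(2,1)–%(3,1)≠ @(2,2)–@(3,2)= %(2,4)–@(3,4)≠  → 2/5 unlike.
Row 3: %(3,1)–@(3,2)≠ %(3,1)–%(4,1)= @(3,2)–@(3,3)= @(3,2)–%(4,2)≠ @(3,3)–@(3,4)= @(3,3)–%(4,3)≠ @(3,4)–%(4,4)≠  → 4/7 unlike.
Row 4: %(4,0)–%(4,1)= %(4,1)–%(4,2)= %(4,2)–%(4,3)= %(4,3)–%(4,4)=  → 0/4 unlike.
Total adjacent occupied pairs: 30; unlike-type pairs: 13.

13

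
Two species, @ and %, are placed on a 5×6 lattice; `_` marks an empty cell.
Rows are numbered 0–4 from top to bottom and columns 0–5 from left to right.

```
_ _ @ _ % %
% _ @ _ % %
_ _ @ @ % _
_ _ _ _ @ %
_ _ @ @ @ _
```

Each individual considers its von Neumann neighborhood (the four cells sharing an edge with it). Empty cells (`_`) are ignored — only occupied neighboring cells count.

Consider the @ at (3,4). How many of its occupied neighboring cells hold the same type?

Occupied neighbors of (3,4): (2,4)=%, (4,4)=@, (3,5)=%.
Same type (@): 1 of 3.

1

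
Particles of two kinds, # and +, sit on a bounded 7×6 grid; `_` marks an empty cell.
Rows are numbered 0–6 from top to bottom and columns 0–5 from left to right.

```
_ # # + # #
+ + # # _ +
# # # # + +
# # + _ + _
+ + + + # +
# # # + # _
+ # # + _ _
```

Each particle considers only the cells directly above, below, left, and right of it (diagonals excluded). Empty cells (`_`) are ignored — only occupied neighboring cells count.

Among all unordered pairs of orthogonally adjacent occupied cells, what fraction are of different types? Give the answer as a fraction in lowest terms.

Scan each occupied cell's neighbors to the right and below so each pair is counted once.
Row 0: #(0,1)–#(0,2)= #(0,1)–+(1,1)≠ #(0,2)–+(0,3)≠ #(0,2)–#(1,2)= +(0,3)–#(0,4)≠ +(0,3)–#(1,3)≠ #(0,4)–#(0,5)= #(0,5)–+(1,5)≠  → 5/8 unlike.
Row 1: +(1,0)–+(1,1)= +(1,0)–#(2,0)≠ +(1,1)–#(1,2)≠ +(1,1)–#(2,1)≠ #(1,2)–#(1,3)= #(1,2)–#(2,2)= #(1,3)–#(2,3)= +(1,5)–+(2,5)=  → 3/8 unlike.
Row 2: #(2,0)–#(2,1)= #(2,0)–#(3,0)= #(2,1)–#(2,2)= #(2,1)–#(3,1)= #(2,2)–#(2,3)= #(2,2)–+(3,2)≠ #(2,3)–+(2,4)≠ +(2,4)–+(2,5)= +(2,4)–+(3,4)=  → 2/9 unlike.
Row 3: #(3,0)–#(3,1)= #(3,0)–+(4,0)≠ #(3,1)–+(3,2)≠ #(3,1)–+(4,1)≠ +(3,2)–+(4,2)= +(3,4)–#(4,4)≠  → 4/6 unlike.
Row 4: +(4,0)–+(4,1)= +(4,0)–#(5,0)≠ +(4,1)–+(4,2)= +(4,1)–#(5,1)≠ +(4,2)–+(4,3)= +(4,2)–#(5,2)≠ +(4,3)–#(4,4)≠ +(4,3)–+(5,3)= #(4,4)–+(4,5)≠ #(4,4)–#(5,4)=  → 5/10 unlike.
Row 5: #(5,0)–#(5,1)= #(5,0)–+(6,0)≠ #(5,1)–#(5,2)= #(5,1)–#(6,1)= #(5,2)–+(5,3)≠ #(5,2)–#(6,2)= +(5,3)–#(5,4)≠ +(5,3)–+(6,3)=  → 3/8 unlike.
Row 6: +(6,0)–#(6,1)≠ #(6,1)–#(6,2)= #(6,2)–+(6,3)≠  → 2/3 unlike.
Total adjacent occupied pairs: 52; unlike-type pairs: 24.
24/52 reduces to 6/13.

6/13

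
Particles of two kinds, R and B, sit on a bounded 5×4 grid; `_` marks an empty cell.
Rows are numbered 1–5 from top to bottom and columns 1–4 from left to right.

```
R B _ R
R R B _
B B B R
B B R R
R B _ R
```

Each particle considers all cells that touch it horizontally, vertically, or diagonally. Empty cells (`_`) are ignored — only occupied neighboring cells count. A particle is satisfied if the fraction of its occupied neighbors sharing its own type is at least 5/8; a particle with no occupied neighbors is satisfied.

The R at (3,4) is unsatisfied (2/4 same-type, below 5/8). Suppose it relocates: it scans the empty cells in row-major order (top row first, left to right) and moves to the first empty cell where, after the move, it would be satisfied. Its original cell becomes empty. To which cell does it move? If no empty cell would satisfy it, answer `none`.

none

Vacating (3,4). Empty cells in order:
  (1,3): 2/4 same-type → still unsatisfied.
  (2,4): 1/3 same-type → still unsatisfied.
  (5,3): 3/5 same-type → still unsatisfied.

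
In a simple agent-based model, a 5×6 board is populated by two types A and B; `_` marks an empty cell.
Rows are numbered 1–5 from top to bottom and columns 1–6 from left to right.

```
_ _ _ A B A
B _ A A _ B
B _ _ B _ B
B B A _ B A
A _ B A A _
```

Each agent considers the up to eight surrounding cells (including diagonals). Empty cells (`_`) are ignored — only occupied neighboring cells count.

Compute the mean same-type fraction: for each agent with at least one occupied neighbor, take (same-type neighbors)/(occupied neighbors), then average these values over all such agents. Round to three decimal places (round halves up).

0.496

(1,4)A 2/3
(1,5)B 1/4
(1,6)A 0/2
(2,1)B 1/1
(2,3)A 2/3
(2,4)A 2/4
(2,6)B 2/3
(3,1)B 3/3
(3,4)B 1/4
(3,6)B 2/3
(4,1)B 2/3
(4,2)B 3/5
(4,3)A 1/4
(4,5)B 2/5
(4,6)A 1/3
(5,1)A 0/2
(5,3)B 1/3
(5,4)A 2/4
(5,5)A 2/3
Sum over 19 agents: 2/3 + 1/4 + 0/2 + 1/1 + 2/3 + 2/4 + 2/3 + 3/3 + 1/4 + 2/3 + 2/3 + 3/5 + 1/4 + 2/5 + 1/3 + 0/2 + 1/3 + 2/4 + 2/3 = 113/12; mean = 113/12 ÷ 19 = 113/228 = 0.495614… → 0.496.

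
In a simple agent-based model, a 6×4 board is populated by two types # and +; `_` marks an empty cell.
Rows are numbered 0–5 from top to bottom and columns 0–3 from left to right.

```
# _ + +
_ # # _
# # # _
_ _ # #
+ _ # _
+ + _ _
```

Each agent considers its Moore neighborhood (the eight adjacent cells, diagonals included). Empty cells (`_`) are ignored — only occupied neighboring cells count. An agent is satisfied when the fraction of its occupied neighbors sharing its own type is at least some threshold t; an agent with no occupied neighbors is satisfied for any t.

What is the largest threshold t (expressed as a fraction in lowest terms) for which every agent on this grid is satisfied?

Row 0: (0,0)# 1/1 · (0,2)+ 1/3 · (0,3)+ 1/2
Row 1: (1,1)# 5/6 · (1,2)# 3/5
Row 2: (2,0)# 2/2 · (2,1)# 5/5 · (2,2)# 5/5
Row 3: (3,2)# 4/4 · (3,3)# 3/3
Row 4: (4,0)+ 2/2 · (4,2)# 2/3
Row 5: (5,0)+ 2/2 · (5,1)+ 2/3
The smallest same-type fraction is 1/3 at (0,2), which reduces to 1/3. Any threshold above that leaves this agent unsatisfied.

1/3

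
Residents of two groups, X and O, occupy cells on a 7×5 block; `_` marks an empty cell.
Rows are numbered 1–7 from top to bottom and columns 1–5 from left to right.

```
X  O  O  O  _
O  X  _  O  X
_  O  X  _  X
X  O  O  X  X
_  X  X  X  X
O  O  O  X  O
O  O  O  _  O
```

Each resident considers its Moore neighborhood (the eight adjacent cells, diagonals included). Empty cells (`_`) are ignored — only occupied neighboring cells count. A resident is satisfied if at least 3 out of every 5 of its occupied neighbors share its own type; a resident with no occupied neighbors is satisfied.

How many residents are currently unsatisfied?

17

Row 1: (1,1)X 1/3 unhappy · (1,2)O 2/4 unhappy · (1,3)O 3/4 ok · (1,4)O 2/3 ok
Row 2: (2,1)O 2/4 unhappy · (2,2)X 2/6 unhappy · (2,4)O 2/5 unhappy · (2,5)X 1/3 unhappy
Row 3: (3,2)O 3/6 unhappy · (3,3)X 2/6 unhappy · (3,5)X 3/4 ok
Row 4: (4,1)X 1/3 unhappy · (4,2)O 2/6 unhappy · (4,3)O 2/7 unhappy · (4,4)X 6/7 ok · (4,5)X 4/4 ok
Row 5: (5,2)X 2/7 unhappy · (5,3)X 4/8 unhappy · (5,4)X 5/8 ok · (5,5)X 4/5 ok
Row 6: (6,1)O 3/4 ok · (6,2)O 5/7 ok · (6,3)O 3/7 unhappy · (6,4)X 3/7 unhappy · (6,5)O 1/4 unhappy
Row 7: (7,1)O 3/3 ok · (7,2)O 5/5 ok · (7,3)O 3/4 ok · (7,5)O 1/2 unhappy
Unsatisfied: (1,1), (1,2), (2,1), (2,2), (2,4), (2,5), (3,2), (3,3), (4,1), (4,2), (4,3), (5,2), (5,3), (6,3), (6,4), (6,5), (7,5) — 17 in total.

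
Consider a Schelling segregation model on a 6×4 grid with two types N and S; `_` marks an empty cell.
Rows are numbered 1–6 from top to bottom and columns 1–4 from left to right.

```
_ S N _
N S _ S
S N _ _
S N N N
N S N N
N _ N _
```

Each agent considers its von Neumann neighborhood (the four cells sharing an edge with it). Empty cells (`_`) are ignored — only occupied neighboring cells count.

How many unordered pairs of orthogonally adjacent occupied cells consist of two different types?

10

Scan each occupied cell's neighbors to the right and below so each pair is counted once.
Row 1: S(1,2)–N(1,3)≠ S(1,2)–S(2,2)=  → 1/2 unlike.
Row 2: N(2,1)–S(2,2)≠ N(2,1)–S(3,1)≠ S(2,2)–N(3,2)≠  → 3/3 unlike.
Row 3: S(3,1)–N(3,2)≠ S(3,1)–S(4,1)= N(3,2)–N(4,2)=  → 1/3 unlike.
Row 4: S(4,1)–N(4,2)≠ S(4,1)–N(5,1)≠ N(4,2)–N(4,3)= N(4,2)–S(5,2)≠ N(4,3)–N(4,4)= N(4,3)–N(5,3)= N(4,4)–N(5,4)=  → 3/7 unlike.
Row 5: N(5,1)–S(5,2)≠ N(5,1)–N(6,1)= S(5,2)–N(5,3)≠ N(5,3)–N(5,4)= N(5,3)–N(6,3)=  → 2/5 unlike.
Total adjacent occupied pairs: 20; unlike-type pairs: 10.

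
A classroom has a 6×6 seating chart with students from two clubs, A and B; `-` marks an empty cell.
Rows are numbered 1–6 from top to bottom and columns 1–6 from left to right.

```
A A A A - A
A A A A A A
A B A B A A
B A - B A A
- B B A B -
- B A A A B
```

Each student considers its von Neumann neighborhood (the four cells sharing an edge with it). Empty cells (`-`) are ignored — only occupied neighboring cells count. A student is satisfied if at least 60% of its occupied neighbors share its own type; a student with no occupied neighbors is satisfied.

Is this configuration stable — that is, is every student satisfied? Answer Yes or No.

Row 1: (1,1)A 2/2 ok · (1,2)A 3/3 ok · (1,3)A 3/3 ok · (1,4)A 2/2 ok · (1,6)A 1/1 ok
Row 2: (2,1)A 3/3 ok · (2,2)A 3/4 ok · (2,3)A 4/4 ok · (2,4)A 3/4 ok · (2,5)A 3/3 ok · (2,6)A 3/3 ok
Row 3: (3,1)A 1/3 unhappy · (3,2)B 0/4 unhappy · (3,3)A 1/3 unhappy · (3,4)B 1/4 unhappy · (3,5)A 3/4 ok · (3,6)A 3/3 ok
Row 4: (4,1)B 0/2 unhappy · (4,2)A 0/3 unhappy · (4,4)B 1/3 unhappy · (4,5)A 2/4 unhappy · (4,6)A 2/2 ok
Row 5: (5,2)B 2/3 ok · (5,3)B 1/3 unhappy · (5,4)A 1/4 unhappy · (5,5)B 0/3 unhappy
Row 6: (6,2)B 1/2 unhappy · (6,3)A 1/3 unhappy · (6,4)A 3/3 ok · (6,5)A 1/3 unhappy · (6,6)B 0/1 unhappy
For instance (3,1) has only 1/3 same-type neighbors, below 3/5.

No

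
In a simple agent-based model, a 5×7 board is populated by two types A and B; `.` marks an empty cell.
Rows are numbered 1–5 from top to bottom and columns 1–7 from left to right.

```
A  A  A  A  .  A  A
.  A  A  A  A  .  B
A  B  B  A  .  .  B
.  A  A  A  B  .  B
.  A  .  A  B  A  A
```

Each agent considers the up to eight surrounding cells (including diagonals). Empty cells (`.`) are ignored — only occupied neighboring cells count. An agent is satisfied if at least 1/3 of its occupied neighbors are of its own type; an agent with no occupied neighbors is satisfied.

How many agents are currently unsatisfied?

5

Row 1: (1,1)A 2/2 satisfied · (1,2)A 4/4 satisfied · (1,3)A 5/5 satisfied · (1,4)A 4/4 satisfied · (1,6)A 2/3 satisfied · (1,7)A 1/2 satisfied
Row 2: (2,2)A 5/7 satisfied · (2,3)A 6/8 satisfied · (2,4)A 5/6 satisfied · (2,5)A 4/4 satisfied · (2,7)B 1/3 satisfied
Row 3: (3,1)A 2/3 satisfied · (3,2)B 1/6 not · (3,3)B 1/8 not · (3,4)A 5/7 satisfied · (3,7)B 2/2 satisfied
Row 4: (4,2)A 3/5 satisfied · (4,3)A 5/7 satisfied · (4,4)A 3/6 satisfied · (4,5)B 1/5 not · (4,7)B 1/3 satisfied
Row 5: (5,2)A 2/2 satisfied · (5,4)A 2/4 satisfied · (5,5)B 1/4 not · (5,6)A 1/4 not · (5,7)A 1/2 satisfied
Unsatisfied: (3,2), (3,3), (4,5), (5,5), (5,6) — 5 in total.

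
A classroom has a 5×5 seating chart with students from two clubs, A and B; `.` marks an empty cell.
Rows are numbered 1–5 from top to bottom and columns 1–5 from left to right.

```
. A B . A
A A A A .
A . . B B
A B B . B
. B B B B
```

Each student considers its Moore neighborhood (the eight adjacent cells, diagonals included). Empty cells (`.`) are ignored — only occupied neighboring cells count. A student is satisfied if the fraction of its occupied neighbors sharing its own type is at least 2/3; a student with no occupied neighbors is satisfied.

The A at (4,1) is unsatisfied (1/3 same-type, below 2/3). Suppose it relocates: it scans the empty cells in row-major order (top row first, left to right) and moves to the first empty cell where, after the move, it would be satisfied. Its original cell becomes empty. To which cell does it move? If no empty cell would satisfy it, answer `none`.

Vacating (4,1). Empty cells in order:
  (1,1): 3/3 same-type → satisfied — stop here.

(1,1)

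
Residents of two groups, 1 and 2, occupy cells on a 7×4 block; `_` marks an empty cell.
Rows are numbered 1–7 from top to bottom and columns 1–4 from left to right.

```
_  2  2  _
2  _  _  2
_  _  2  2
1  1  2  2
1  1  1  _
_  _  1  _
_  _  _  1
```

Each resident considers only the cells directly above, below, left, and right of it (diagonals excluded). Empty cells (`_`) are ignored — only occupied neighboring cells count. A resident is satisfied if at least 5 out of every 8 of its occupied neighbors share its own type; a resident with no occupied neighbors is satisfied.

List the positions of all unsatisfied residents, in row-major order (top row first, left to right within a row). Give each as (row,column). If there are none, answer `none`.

(4,3)

Row 1: (1,2)2 1/1 satisfied · (1,3)2 1/1 satisfied
Row 2: (2,1)2 0/0 satisfied · (2,4)2 1/1 satisfied
Row 3: (3,3)2 2/2 satisfied · (3,4)2 3/3 satisfied
Row 4: (4,1)1 2/2 satisfied · (4,2)1 2/3 satisfied · (4,3)2 2/4 not · (4,4)2 2/2 satisfied
Row 5: (5,1)1 2/2 satisfied · (5,2)1 3/3 satisfied · (5,3)1 2/3 satisfied
Row 6: (6,3)1 1/1 satisfied
Row 7: (7,4)1 0/0 satisfied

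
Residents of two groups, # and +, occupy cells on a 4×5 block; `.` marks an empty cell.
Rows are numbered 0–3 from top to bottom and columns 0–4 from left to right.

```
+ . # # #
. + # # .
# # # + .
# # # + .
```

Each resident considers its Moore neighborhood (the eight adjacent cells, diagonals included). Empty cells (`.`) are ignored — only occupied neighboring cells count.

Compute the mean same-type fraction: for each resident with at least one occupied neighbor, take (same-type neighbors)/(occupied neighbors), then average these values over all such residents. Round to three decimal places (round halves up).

0.722

Row 0: (0,0)+ 1/1 · (0,2)# 3/4 · (0,3)# 4/4 · (0,4)# 2/2
Row 1: (1,1)+ 1/6 · (1,2)# 5/7 · (1,3)# 5/6
Row 2: (2,0)# 3/4 · (2,1)# 6/7 · (2,2)# 5/8 · (2,3)+ 1/5
Row 3: (3,0)# 3/3 · (3,1)# 5/5 · (3,2)# 3/5 · (3,3)+ 1/3
Sum over 15 residents: 1/1 + 3/4 + 4/4 + 2/2 + 1/6 + 5/7 + 5/6 + 3/4 + 6/7 + 5/8 + 1/5 + 3/3 + 5/5 + 3/5 + 1/3 = 9097/840; mean = 9097/840 ÷ 15 = 9097/12600 = 0.721984… → 0.722.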